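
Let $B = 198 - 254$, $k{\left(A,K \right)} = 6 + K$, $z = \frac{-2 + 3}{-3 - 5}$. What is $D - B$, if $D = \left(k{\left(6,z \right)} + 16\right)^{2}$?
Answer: $\frac{34209}{64} \approx 534.52$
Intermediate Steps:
$z = - \frac{1}{8}$ ($z = 1 \frac{1}{-8} = 1 \left(- \frac{1}{8}\right) = - \frac{1}{8} \approx -0.125$)
$B = -56$
$D = \frac{30625}{64}$ ($D = \left(\left(6 - \frac{1}{8}\right) + 16\right)^{2} = \left(\frac{47}{8} + 16\right)^{2} = \left(\frac{175}{8}\right)^{2} = \frac{30625}{64} \approx 478.52$)
$D - B = \frac{30625}{64} - -56 = \frac{30625}{64} + 56 = \frac{34209}{64}$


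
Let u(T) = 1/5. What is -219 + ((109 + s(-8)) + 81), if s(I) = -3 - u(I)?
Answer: -161/5 ≈ -32.200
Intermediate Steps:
u(T) = ⅕
s(I) = -16/5 (s(I) = -3 - 1*⅕ = -3 - ⅕ = -16/5)
-219 + ((109 + s(-8)) + 81) = -219 + ((109 - 16/5) + 81) = -219 + (529/5 + 81) = -219 + 934/5 = -161/5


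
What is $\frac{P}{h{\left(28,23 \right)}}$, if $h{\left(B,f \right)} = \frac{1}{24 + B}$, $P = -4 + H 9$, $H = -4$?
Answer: $-2080$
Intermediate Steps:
$P = -40$ ($P = -4 - 36 = -40$)
$\frac{P}{h{\left(28,23 \right)}} = - \frac{40}{\frac{1}{24 + 28}} = - \frac{40}{\frac{1}{52}} = - 40 \frac{1}{\frac{1}{52}} = \left(-40\right) 52 = -2080$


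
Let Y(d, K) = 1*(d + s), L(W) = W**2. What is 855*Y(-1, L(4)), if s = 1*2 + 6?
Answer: 5985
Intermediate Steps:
s = 8 (s = 2 + 6 = 8)
Y(d, K) = 8 + d (Y(d, K) = 1*(d + 8) = 1*(8 + d) = 8 + d)
855*Y(-1, L(4)) = 855*(8 - 1) = 855*7 = 5985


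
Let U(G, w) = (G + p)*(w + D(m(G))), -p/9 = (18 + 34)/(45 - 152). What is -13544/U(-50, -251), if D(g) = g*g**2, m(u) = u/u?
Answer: -362302/305125 ≈ -1.1874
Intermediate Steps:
m(u) = 1
p = 468/107 (p = -9*(18 + 34)/(45 - 152) = -468/(-107) = -468*(-1)/107 = -9*(-52/107) = 468/107 ≈ 4.3738)
D(g) = g**3
U(G, w) = (1 + w)*(468/107 + G) (U(G, w) = (G + 468/107)*(w + 1**3) = (468/107 + G)*(w + 1) = (468/107 + G)*(1 + w) = (1 + w)*(468/107 + G))
-13544/U(-50, -251) = -13544/(468/107 - 50 + (468/107)*(-251) - 50*(-251)) = -13544/(468/107 - 50 - 117468/107 + 12550) = -13544/1220500/107 = -13544*107/1220500 = -362302/305125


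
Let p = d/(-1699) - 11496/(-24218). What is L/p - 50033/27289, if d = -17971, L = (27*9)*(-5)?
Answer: -693503836157588/6204882520699 ≈ -111.77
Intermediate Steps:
L = -1215 (L = 243*(-5) = -1215)
p = 227376691/20573191 (p = -17971/(-1699) - 11496/(-24218) = -17971*(-1/1699) - 11496*(-1/24218) = 17971/1699 + 5748/12109 = 227376691/20573191 ≈ 11.052)
L/p - 50033/27289 = -1215/227376691/20573191 - 50033/27289 = -1215*20573191/227376691 - 50033*1/27289 = -24996427065/227376691 - 50033/27289 = -693503836157588/6204882520699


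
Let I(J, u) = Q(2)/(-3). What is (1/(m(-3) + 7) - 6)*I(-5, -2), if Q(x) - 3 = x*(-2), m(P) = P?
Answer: -23/12 ≈ -1.9167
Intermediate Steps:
Q(x) = 3 - 2*x (Q(x) = 3 + x*(-2) = 3 - 2*x)
I(J, u) = ⅓ (I(J, u) = (3 - 2*2)/(-3) = (3 - 4)*(-⅓) = -1*(-⅓) = ⅓)
(1/(m(-3) + 7) - 6)*I(-5, -2) = (1/(-3 + 7) - 6)*(⅓) = (1/4 - 6)*(⅓) = (¼ - 6)*(⅓) = -23/4*⅓ = -23/12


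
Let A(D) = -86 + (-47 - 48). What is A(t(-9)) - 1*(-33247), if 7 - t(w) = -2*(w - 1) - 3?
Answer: 33066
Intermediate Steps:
t(w) = 8 + 2*w (t(w) = 7 - (-2*(w - 1) - 3) = 7 - (-2*(-1 + w) - 3) = 7 - ((2 - 2*w) - 3) = 7 - (-1 - 2*w) = 7 + (1 + 2*w) = 8 + 2*w)
A(D) = -181 (A(D) = -86 - 95 = -181)
A(t(-9)) - 1*(-33247) = -181 - 1*(-33247) = -181 + 33247 = 33066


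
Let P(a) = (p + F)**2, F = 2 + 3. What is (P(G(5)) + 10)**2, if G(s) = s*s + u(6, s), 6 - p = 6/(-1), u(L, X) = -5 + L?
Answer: 89401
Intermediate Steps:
p = 12 (p = 6 - 6/(-1) = 6 - 6*(-1) = 6 - 1*(-6) = 6 + 6 = 12)
F = 5
G(s) = 1 + s**2 (G(s) = s*s + (-5 + 6) = s**2 + 1 = 1 + s**2)
P(a) = 289 (P(a) = (12 + 5)**2 = 17**2 = 289)
(P(G(5)) + 10)**2 = (289 + 10)**2 = 299**2 = 89401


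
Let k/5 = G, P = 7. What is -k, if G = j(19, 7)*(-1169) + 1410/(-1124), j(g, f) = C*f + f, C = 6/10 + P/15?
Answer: 142574801/1686 ≈ 84564.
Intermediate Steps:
C = 16/15 (C = 6/10 + 7/15 = 6*(1/10) + 7*(1/15) = 3/5 + 7/15 = 16/15 ≈ 1.0667)
j(g, f) = 31*f/15 (j(g, f) = 16*f/15 + f = 31*f/15)
G = -142574801/8430 (G = ((31/15)*7)*(-1169) + 1410/(-1124) = (217/15)*(-1169) + 1410*(-1/1124) = -253673/15 - 705/562 = -142574801/8430 ≈ -16913.)
k = -142574801/1686 (k = 5*(-142574801/8430) = -142574801/1686 ≈ -84564.)
-k = -1*(-142574801/1686) = 142574801/1686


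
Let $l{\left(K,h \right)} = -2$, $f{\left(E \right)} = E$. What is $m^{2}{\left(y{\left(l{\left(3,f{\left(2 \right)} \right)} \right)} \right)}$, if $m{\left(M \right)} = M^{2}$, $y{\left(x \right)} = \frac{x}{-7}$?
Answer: $\frac{16}{2401} \approx 0.0066639$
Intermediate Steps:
$y{\left(x \right)} = - \frac{x}{7}$ ($y{\left(x \right)} = x \left(- \frac{1}{7}\right) = - \frac{x}{7}$)
$m^{2}{\left(y{\left(l{\left(3,f{\left(2 \right)} \right)} \right)} \right)} = \left(\left(\left(- \frac{1}{7}\right) \left(-2\right)\right)^{2}\right)^{2} = \left(\left(\frac{2}{7}\right)^{2}\right)^{2} = \left(\frac{4}{49}\right)^{2} = \frac{16}{2401}$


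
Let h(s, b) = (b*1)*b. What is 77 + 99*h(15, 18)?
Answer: 32153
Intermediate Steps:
h(s, b) = b**2 (h(s, b) = b*b = b**2)
77 + 99*h(15, 18) = 77 + 99*18**2 = 77 + 99*324 = 77 + 32076 = 32153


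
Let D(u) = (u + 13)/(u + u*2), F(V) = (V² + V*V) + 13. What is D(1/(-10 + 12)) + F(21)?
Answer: 904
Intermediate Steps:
F(V) = 13 + 2*V² (F(V) = (V² + V²) + 13 = 2*V² + 13 = 13 + 2*V²)
D(u) = (13 + u)/(3*u) (D(u) = (13 + u)/(u + 2*u) = (13 + u)/((3*u)) = (13 + u)*(1/(3*u)) = (13 + u)/(3*u))
D(1/(-10 + 12)) + F(21) = (13 + 1/(-10 + 12))/(3*(1/(-10 + 12))) + (13 + 2*21²) = (13 + 1/2)/(3*(1/2)) + (13 + 2*441) = (13 + ½)/(3*(½)) + (13 + 882) = (⅓)*2*(27/2) + 895 = 9 + 895 = 904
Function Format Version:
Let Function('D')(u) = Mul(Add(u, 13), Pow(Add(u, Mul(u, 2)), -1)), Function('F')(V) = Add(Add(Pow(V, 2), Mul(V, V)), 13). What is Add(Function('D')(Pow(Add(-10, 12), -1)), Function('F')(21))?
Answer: 904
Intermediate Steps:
Function('F')(V) = Add(13, Mul(2, Pow(V, 2))) (Function('F')(V) = Add(Add(Pow(V, 2), Pow(V, 2)), 13) = Add(Mul(2, Pow(V, 2)), 13) = Add(13, Mul(2, Pow(V, 2))))
Function('D')(u) = Mul(Rational(1, 3), Pow(u, -1), Add(13, u)) (Function('D')(u) = Mul(Add(13, u), Pow(Add(u, Mul(2, u)), -1)) = Mul(Add(13, u), Pow(Mul(3, u), -1)) = Mul(Add(13, u), Mul(Rational(1, 3), Pow(u, -1))) = Mul(Rational(1, 3), Pow(u, -1), Add(13, u)))
Add(Function('D')(Pow(Add(-10, 12), -1)), Function('F')(21)) = Add(Mul(Rational(1, 3), Pow(Pow(Add(-10, 12), -1), -1), Add(13, Pow(Add(-10, 12), -1))), Add(13, Mul(2, Pow(21, 2)))) = Add(Mul(Rational(1, 3), Pow(Pow(2, -1), -1), Add(13, Pow(2, -1))), Add(13, Mul(2, 441))) = Add(Mul(Rational(1, 3), Pow(Rational(1, 2), -1), Add(13, Rational(1, 2))), Add(13, 882)) = Add(Mul(Rational(1, 3), 2, Rational(27, 2)), 895) = Add(9, 895) = 904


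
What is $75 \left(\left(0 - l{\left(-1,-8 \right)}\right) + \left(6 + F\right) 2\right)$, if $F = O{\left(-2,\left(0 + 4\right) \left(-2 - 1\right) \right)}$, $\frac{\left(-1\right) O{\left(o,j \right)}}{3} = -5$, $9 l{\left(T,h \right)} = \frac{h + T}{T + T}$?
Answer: $\frac{6225}{2} \approx 3112.5$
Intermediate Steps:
$l{\left(T,h \right)} = \frac{T + h}{18 T}$ ($l{\left(T,h \right)} = \frac{\left(h + T\right) \frac{1}{T + T}}{9} = \frac{\left(T + h\right) \frac{1}{2 T}}{9} = \frac{\frac{1}{2} \frac{1}{T} \left(T + h\right)}{9} = \frac{T + h}{18 T}$)
$O{\left(o,j \right)} = 15$ ($O{\left(o,j \right)} = \left(-3\right) \left(-5\right) = 15$)
$F = 15$
$75 \left(\left(0 - l{\left(-1,-8 \right)}\right) + \left(6 + F\right) 2\right) = 75 \left(\left(0 - \frac{-1 - 8}{18 \left(-1\right)}\right) + \left(6 + 15\right) 2\right) = 75 \left(\left(0 - \frac{1}{18} \left(-1\right) \left(-9\right)\right) + 21 \cdot 2\right) = 75 \left(\left(0 - \frac{1}{2}\right) + 42\right) = 75 \left(- \frac{1}{2} + 42\right) = 75 \cdot \frac{83}{2} = \frac{6225}{2}$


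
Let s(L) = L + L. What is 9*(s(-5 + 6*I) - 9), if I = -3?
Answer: -495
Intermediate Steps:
s(L) = 2*L
9*(s(-5 + 6*I) - 9) = 9*(2*(-5 + 6*(-3)) - 9) = 9*(2*(-5 - 18) - 9) = 9*(2*(-23) - 9) = 9*(-46 - 9) = 9*(-55) = -495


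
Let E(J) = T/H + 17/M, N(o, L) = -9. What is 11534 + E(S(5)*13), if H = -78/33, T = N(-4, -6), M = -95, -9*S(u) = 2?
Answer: 28497943/2470 ≈ 11538.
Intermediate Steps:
S(u) = -2/9 (S(u) = -⅑*2 = -2/9)
T = -9
H = -26/11 (H = -78*1/33 = -26/11 ≈ -2.3636)
E(J) = 8963/2470 (E(J) = -9/(-26/11) + 17/(-95) = -9*(-11/26) + 17*(-1/95) = 99/26 - 17/95 = 8963/2470)
11534 + E(S(5)*13) = 11534 + 8963/2470 = 28497943/2470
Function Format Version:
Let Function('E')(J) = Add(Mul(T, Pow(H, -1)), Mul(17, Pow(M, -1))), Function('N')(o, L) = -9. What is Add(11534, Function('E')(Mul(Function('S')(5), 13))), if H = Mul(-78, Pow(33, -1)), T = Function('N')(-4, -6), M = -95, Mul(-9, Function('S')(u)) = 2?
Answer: Rational(28497943, 2470) ≈ 11538.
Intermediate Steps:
Function('S')(u) = Rational(-2, 9) (Function('S')(u) = Mul(Rational(-1, 9), 2) = Rational(-2, 9))
T = -9
H = Rational(-26, 11) (H = Mul(-78, Rational(1, 33)) = Rational(-26, 11) ≈ -2.3636)
Function('E')(J) = Rational(8963, 2470) (Function('E')(J) = Add(Mul(-9, Pow(Rational(-26, 11), -1)), Mul(17, Pow(-95, -1))) = Add(Mul(-9, Rational(-11, 26)), Mul(17, Rational(-1, 95))) = Add(Rational(99, 26), Rational(-17, 95)) = Rational(8963, 2470))
Add(11534, Function('E')(Mul(Function('S')(5), 13))) = Add(11534, Rational(8963, 2470)) = Rational(28497943, 2470)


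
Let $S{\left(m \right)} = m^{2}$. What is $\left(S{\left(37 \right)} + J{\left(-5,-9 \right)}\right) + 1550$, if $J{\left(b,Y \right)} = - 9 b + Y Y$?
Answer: $3045$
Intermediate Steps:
$J{\left(b,Y \right)} = Y^{2} - 9 b$ ($J{\left(b,Y \right)} = - 9 b + Y^{2} = Y^{2} - 9 b$)
$\left(S{\left(37 \right)} + J{\left(-5,-9 \right)}\right) + 1550 = \left(37^{2} - \left(-45 - \left(-9\right)^{2}\right)\right) + 1550 = \left(1369 + \left(81 + 45\right)\right) + 1550 = \left(1369 + 126\right) + 1550 = 1495 + 1550 = 3045$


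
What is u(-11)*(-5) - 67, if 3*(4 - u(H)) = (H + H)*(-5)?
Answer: 289/3 ≈ 96.333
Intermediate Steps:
u(H) = 4 + 10*H/3 (u(H) = 4 - (H + H)*(-5)/3 = 4 - 2*H*(-5)/3 = 4 - (-10)*H/3 = 4 + 10*H/3)
u(-11)*(-5) - 67 = (4 + (10/3)*(-11))*(-5) - 67 = (4 - 110/3)*(-5) - 67 = -98/3*(-5) - 67 = 490/3 - 67 = 289/3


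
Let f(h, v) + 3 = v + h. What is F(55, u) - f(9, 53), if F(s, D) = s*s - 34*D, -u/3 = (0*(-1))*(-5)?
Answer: 2966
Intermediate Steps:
u = 0 (u = -3*0*(-1)*(-5) = -0*(-5) = -3*0 = 0)
F(s, D) = s² - 34*D
f(h, v) = -3 + h + v (f(h, v) = -3 + (v + h) = -3 + (h + v) = -3 + h + v)
F(55, u) - f(9, 53) = (55² - 34*0) - (-3 + 9 + 53) = (3025 + 0) - 1*59 = 3025 - 59 = 2966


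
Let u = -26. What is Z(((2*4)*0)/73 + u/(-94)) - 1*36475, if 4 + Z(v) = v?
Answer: -1714500/47 ≈ -36479.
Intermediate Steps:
Z(v) = -4 + v
Z(((2*4)*0)/73 + u/(-94)) - 1*36475 = (-4 + (((2*4)*0)/73 - 26/(-94))) - 1*36475 = (-4 + ((8*0)*(1/73) - 26*(-1/94))) - 36475 = (-4 + (0*(1/73) + 13/47)) - 36475 = (-4 + (0 + 13/47)) - 36475 = (-4 + 13/47) - 36475 = -175/47 - 36475 = -1714500/47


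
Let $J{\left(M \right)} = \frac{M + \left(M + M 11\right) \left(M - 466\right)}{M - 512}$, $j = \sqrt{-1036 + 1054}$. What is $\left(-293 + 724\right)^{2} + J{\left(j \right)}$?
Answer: $\frac{24346388966}{131063} + \frac{4293564 \sqrt{2}}{131063} \approx 1.8581 \cdot 10^{5}$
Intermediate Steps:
$j = 3 \sqrt{2}$ ($j = \sqrt{18} = 3 \sqrt{2} \approx 4.2426$)
$J{\left(M \right)} = \frac{M + 12 M \left(-466 + M\right)}{-512 + M}$ ($J{\left(M \right)} = \frac{M + \left(M + 11 M\right) \left(-466 + M\right)}{-512 + M} = \frac{M + 12 M \left(-466 + M\right)}{-512 + M}$)
$\left(-293 + 724\right)^{2} + J{\left(j \right)} = \left(-293 + 724\right)^{2} + \frac{3 \sqrt{2} \left(-5591 + 12 \cdot 3 \sqrt{2}\right)}{-512 + 3 \sqrt{2}} = 431^{2} + \frac{3 \sqrt{2} \left(-5591 + 36 \sqrt{2}\right)}{-512 + 3 \sqrt{2}} = 185761 + \frac{3 \sqrt{2} \left(-5591 + 36 \sqrt{2}\right)}{-512 + 3 \sqrt{2}}$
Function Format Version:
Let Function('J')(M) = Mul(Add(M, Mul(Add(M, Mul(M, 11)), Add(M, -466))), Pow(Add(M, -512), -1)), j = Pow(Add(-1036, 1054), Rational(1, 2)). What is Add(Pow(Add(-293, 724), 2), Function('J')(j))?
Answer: Add(Rational(24346388966, 131063), Mul(Rational(4293564, 131063), Pow(2, Rational(1, 2)))) ≈ 1.8581e+5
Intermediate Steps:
j = Mul(3, Pow(2, Rational(1, 2))) (j = Pow(18, Rational(1, 2)) = Mul(3, Pow(2, Rational(1, 2))) ≈ 4.2426)
Function('J')(M) = Mul(Pow(Add(-512, M), -1), Add(M, Mul(12, M, Add(-466, M)))) (Function('J')(M) = Mul(Add(M, Mul(Add(M, Mul(11, M)), Add(-466, M))), Pow(Add(-512, M), -1)) = Mul(Add(M, Mul(Mul(12, M), Add(-466, M))), Pow(Add(-512, M), -1)) = Mul(Add(M, Mul(12, M, Add(-466, M))), Pow(Add(-512, M), -1)) = Mul(Pow(Add(-512, M), -1), Add(M, Mul(12, M, Add(-466, M)))))
Add(Pow(Add(-293, 724), 2), Function('J')(j)) = Add(Pow(Add(-293, 724), 2), Mul(Mul(3, Pow(2, Rational(1, 2))), Pow(Add(-512, Mul(3, Pow(2, Rational(1, 2)))), -1), Add(-5591, Mul(12, Mul(3, Pow(2, Rational(1, 2))))))) = Add(Pow(431, 2), Mul(Mul(3, Pow(2, Rational(1, 2))), Pow(Add(-512, Mul(3, Pow(2, Rational(1, 2)))), -1), Add(-5591, Mul(36, Pow(2, Rational(1, 2)))))) = Add(185761, Mul(3, Pow(2, Rational(1, 2)), Pow(Add(-512, Mul(3, Pow(2, Rational(1, 2)))), -1), Add(-5591, Mul(36, Pow(2, Rational(1, 2))))))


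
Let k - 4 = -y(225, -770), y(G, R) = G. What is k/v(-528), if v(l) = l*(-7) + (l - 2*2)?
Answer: -221/3164 ≈ -0.069848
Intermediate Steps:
v(l) = -4 - 6*l (v(l) = -7*l + (l - 1*4) = -7*l + (l - 4) = -7*l + (-4 + l) = -4 - 6*l)
k = -221 (k = 4 - 1*225 = 4 - 225 = -221)
k/v(-528) = -221/(-4 - 6*(-528)) = -221/(-4 + 3168) = -221/3164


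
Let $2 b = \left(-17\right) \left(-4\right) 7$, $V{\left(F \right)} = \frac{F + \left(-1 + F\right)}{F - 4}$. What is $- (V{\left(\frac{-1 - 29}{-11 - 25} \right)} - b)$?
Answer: $\frac{4526}{19} \approx 238.21$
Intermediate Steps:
$V{\left(F \right)} = \frac{-1 + 2 F}{-4 + F}$
$b = 238$ ($b = \frac{\left(-17\right) \left(-4\right) 7}{2} = \frac{68 \cdot 7}{2} = \frac{1}{2} \cdot 476 = 238$)
$- (V{\left(\frac{-1 - 29}{-11 - 25} \right)} - b) = - (\frac{-1 + 2 \frac{-1 - 29}{-11 - 25}}{-4 + \frac{-1 - 29}{-11 - 25}} - 238) = - (\frac{-1 + 2 \left(- \frac{30}{-36}\right)}{-4 - \frac{30}{-36}} - 238) = - (\frac{-1 + 2 \left(\left(-30\right) \left(- \frac{1}{36}\right)\right)}{-4 - - \frac{5}{6}} - 238) = - (\frac{-1 + 2 \cdot \frac{5}{6}}{-4 + \frac{5}{6}} - 238) = - (\frac{-1 + \frac{5}{3}}{- \frac{19}{6}} - 238) = - (\left(- \frac{6}{19}\right) \frac{2}{3} - 238) = - (- \frac{4}{19} - 238) = \left(-1\right) \left(- \frac{4526}{19}\right) = \frac{4526}{19}$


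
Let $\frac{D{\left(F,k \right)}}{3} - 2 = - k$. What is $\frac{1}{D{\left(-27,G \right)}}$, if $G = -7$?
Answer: $\frac{1}{27} \approx 0.037037$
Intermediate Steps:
$D{\left(F,k \right)} = 6 - 3 k$ ($D{\left(F,k \right)} = 6 + 3 \left(- k\right) = 6 - 3 k$)
$\frac{1}{D{\left(-27,G \right)}} = \frac{1}{6 - -21} = \frac{1}{6 + 21} = \frac{1}{27}$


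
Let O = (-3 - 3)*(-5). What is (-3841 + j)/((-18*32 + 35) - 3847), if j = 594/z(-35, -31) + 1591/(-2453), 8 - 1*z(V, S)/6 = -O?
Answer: 357852585/409023032 ≈ 0.87490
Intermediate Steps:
O = 30 (O = -6*(-5) = 30)
z(V, S) = 228 (z(V, S) = 48 - (-6)*30 = 48 - 6*(-30) = 48 + 180 = 228)
j = 182389/93214 (j = 594/228 + 1591/(-2453) = 594*(1/228) + 1591*(-1/2453) = 99/38 - 1591/2453 = 182389/93214 ≈ 1.9567)
(-3841 + j)/((-18*32 + 35) - 3847) = (-3841 + 182389/93214)/((-18*32 + 35) - 3847) = -357852585/(93214*((-576 + 35) - 3847)) = -357852585/(93214*(-541 - 3847)) = -357852585/93214/(-4388) = -357852585/93214*(-1/4388) = 357852585/409023032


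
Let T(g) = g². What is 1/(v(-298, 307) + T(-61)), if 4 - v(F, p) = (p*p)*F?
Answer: 1/28089927 ≈ 3.5600e-8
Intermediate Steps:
v(F, p) = 4 - F*p² (v(F, p) = 4 - p*p*F = 4 - p²*F = 4 - F*p²)
1/(v(-298, 307) + T(-61)) = 1/((4 - 1*(-298)*307²) + (-61)²) = 1/((4 - 1*(-298)*94249) + 3721) = 1/((4 + 28086202) + 3721) = 1/(28086206 + 3721) = 1/28089927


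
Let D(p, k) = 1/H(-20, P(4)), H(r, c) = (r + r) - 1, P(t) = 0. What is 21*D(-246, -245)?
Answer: -21/41 ≈ -0.51220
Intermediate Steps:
H(r, c) = -1 + 2*r (H(r, c) = 2*r - 1 = -1 + 2*r)
D(p, k) = -1/41 (D(p, k) = 1/(-1 + 2*(-20)) = 1/(-1 - 40) = 1/(-41) = -1/41)
21*D(-246, -245) = 21*(-1/41) = -21/41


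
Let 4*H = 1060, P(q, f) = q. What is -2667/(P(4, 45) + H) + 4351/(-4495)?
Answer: -13158584/1209155 ≈ -10.882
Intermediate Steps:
H = 265 (H = (¼)*1060 = 265)
-2667/(P(4, 45) + H) + 4351/(-4495) = -2667/(4 + 265) + 4351/(-4495) = -2667/269 + 4351*(-1/4495) = -2667*1/269 - 4351/4495 = -2667/269 - 4351/4495 = -13158584/1209155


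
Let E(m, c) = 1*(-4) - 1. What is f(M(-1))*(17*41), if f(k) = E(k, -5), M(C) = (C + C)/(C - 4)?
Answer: -3485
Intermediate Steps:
M(C) = 2*C/(-4 + C) (M(C) = (2*C)/(-4 + C) = 2*C/(-4 + C))
E(m, c) = -5 (E(m, c) = -4 - 1 = -5)
f(k) = -5
f(M(-1))*(17*41) = -85*41 = -5*697 = -3485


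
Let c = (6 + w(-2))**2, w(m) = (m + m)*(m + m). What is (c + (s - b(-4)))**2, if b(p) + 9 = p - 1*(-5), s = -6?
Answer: 236196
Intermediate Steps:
b(p) = -4 + p (b(p) = -9 + (p - 1*(-5)) = -9 + (p + 5) = -9 + (5 + p) = -4 + p)
w(m) = 4*m**2 (w(m) = (2*m)*(2*m) = 4*m**2)
c = 484 (c = (6 + 4*(-2)**2)**2 = (6 + 4*4)**2 = (6 + 16)**2 = 22**2 = 484)
(c + (s - b(-4)))**2 = (484 + (-6 - (-4 - 4)))**2 = (484 + (-6 - 1*(-8)))**2 = (484 + (-6 + 8))**2 = (484 + 2)**2 = 486**2 = 236196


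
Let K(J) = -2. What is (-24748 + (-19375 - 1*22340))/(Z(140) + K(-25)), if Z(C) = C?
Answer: -66463/138 ≈ -481.62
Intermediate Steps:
(-24748 + (-19375 - 1*22340))/(Z(140) + K(-25)) = (-24748 + (-19375 - 1*22340))/(140 - 2) = (-24748 + (-19375 - 22340))/138 = (-24748 - 41715)*(1/138) = -66463*1/138 = -66463/138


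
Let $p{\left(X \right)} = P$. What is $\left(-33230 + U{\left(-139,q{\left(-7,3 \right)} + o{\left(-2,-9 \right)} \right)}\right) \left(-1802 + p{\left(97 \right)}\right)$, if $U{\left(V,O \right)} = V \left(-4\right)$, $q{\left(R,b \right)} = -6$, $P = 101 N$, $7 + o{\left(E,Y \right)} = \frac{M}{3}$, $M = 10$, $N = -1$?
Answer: $62178622$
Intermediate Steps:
$o{\left(E,Y \right)} = - \frac{11}{3}$ ($o{\left(E,Y \right)} = -7 + \frac{10}{3} = - \frac{11}{3}$)
$P = -101$ ($P = 101 \left(-1\right) = -101$)
$p{\left(X \right)} = -101$
$U{\left(V,O \right)} = - 4 V$
$\left(-33230 + U{\left(-139,q{\left(-7,3 \right)} + o{\left(-2,-9 \right)} \right)}\right) \left(-1802 + p{\left(97 \right)}\right) = \left(-33230 - -556\right) \left(-1802 - 101\right) = \left(-33230 + 556\right) \left(-1903\right) = \left(-32674\right) \left(-1903\right) = 62178622$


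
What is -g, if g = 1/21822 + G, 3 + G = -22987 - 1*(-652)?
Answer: 487459835/21822 ≈ 22338.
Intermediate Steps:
G = -22338 (G = -3 + (-22987 - 1*(-652)) = -3 + (-22987 + 652) = -3 - 22335 = -22338)
g = -487459835/21822 (g = 1/21822 - 22338 = -487459835/21822 ≈ -22338.)
-g = -1*(-487459835/21822) = 487459835/21822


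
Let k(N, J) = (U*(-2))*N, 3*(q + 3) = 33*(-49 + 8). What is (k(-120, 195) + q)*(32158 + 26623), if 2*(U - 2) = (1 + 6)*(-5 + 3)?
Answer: -97223774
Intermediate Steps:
U = -5 (U = 2 + ((1 + 6)*(-5 + 3))/2 = 2 + (7*(-2))/2 = 2 + (½)*(-14) = 2 - 7 = -5)
q = -454 (q = -3 + (33*(-49 + 8))/3 = -3 + (33*(-41))/3 = -3 + (⅓)*(-1353) = -3 - 451 = -454)
k(N, J) = 10*N (k(N, J) = (-5*(-2))*N = 10*N)
(k(-120, 195) + q)*(32158 + 26623) = (10*(-120) - 454)*(32158 + 26623) = (-1200 - 454)*58781 = -1654*58781 = -97223774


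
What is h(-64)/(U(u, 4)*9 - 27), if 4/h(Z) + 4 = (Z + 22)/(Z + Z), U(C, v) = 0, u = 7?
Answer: 256/6345 ≈ 0.040347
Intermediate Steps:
h(Z) = 4/(-4 + (22 + Z)/(2*Z)) (h(Z) = 4/(-4 + (Z + 22)/(Z + Z)) = 4/(-4 + (22 + Z)/((2*Z))) = 4/(-4 + (22 + Z)*(1/(2*Z))) = 4/(-4 + (22 + Z)/(2*Z)))
h(-64)/(U(u, 4)*9 - 27) = (-8*(-64)/(-22 + 7*(-64)))/(0*9 - 27) = (-8*(-64)/(-22 - 448))/(0 - 27) = -8*(-64)/(-470)/(-27) = -8*(-64)*(-1/470)*(-1/27) = -256/235*(-1/27) = 256/6345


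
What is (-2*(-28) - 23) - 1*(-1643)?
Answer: 1676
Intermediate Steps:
(-2*(-28) - 23) - 1*(-1643) = (56 - 23) + 1643 = 33 + 1643 = 1676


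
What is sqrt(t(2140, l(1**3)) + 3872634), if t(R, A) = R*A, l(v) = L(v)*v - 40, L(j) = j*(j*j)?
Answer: sqrt(3789174) ≈ 1946.6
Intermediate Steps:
L(j) = j**3 (L(j) = j*j**2 = j**3)
l(v) = -40 + v**4 (l(v) = v**3*v - 40 = v**4 - 40 = -40 + v**4)
t(R, A) = A*R
sqrt(t(2140, l(1**3)) + 3872634) = sqrt((-40 + (1**3)**4)*2140 + 3872634) = sqrt((-40 + 1**4)*2140 + 3872634) = sqrt((-40 + 1)*2140 + 3872634) = sqrt(-39*2140 + 3872634) = sqrt(-83460 + 3872634) = sqrt(3789174)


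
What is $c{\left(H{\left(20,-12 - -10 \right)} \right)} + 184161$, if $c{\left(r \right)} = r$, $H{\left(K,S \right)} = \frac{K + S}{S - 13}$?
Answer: $\frac{920799}{5} \approx 1.8416 \cdot 10^{5}$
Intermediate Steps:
$H{\left(K,S \right)} = \frac{K + S}{-13 + S}$
$c{\left(H{\left(20,-12 - -10 \right)} \right)} + 184161 = \frac{20 - 2}{-13 - 2} + 184161 = \frac{1}{-15} \cdot 18 + 184161 = \left(- \frac{1}{15}\right) 18 + 184161 = - \frac{6}{5} + 184161 = \frac{920799}{5}$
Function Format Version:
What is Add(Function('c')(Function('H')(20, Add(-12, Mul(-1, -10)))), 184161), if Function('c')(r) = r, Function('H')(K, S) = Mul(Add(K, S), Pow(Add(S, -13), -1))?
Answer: Rational(920799, 5) ≈ 1.8416e+5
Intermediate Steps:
Function('H')(K, S) = Mul(Pow(Add(-13, S), -1), Add(K, S)) (Function('H')(K, S) = Mul(Add(K, S), Pow(Add(-13, S), -1)) = Mul(Pow(Add(-13, S), -1), Add(K, S)))
Add(Function('c')(Function('H')(20, Add(-12, Mul(-1, -10)))), 184161) = Add(Mul(Pow(Add(-13, Add(-12, Mul(-1, -10))), -1), Add(20, Add(-12, Mul(-1, -10)))), 184161) = Add(Mul(Pow(Add(-13, Add(-12, 10)), -1), Add(20, Add(-12, 10))), 184161) = Add(Mul(Pow(Add(-13, -2), -1), Add(20, -2)), 184161) = Add(Mul(Pow(-15, -1), 18), 184161) = Add(Mul(Rational(-1, 15), 18), 184161) = Add(Rational(-6, 5), 184161) = Rational(920799, 5)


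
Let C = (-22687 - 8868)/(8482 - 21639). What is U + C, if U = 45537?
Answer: 599161864/13157 ≈ 45539.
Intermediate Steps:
C = 31555/13157 (C = -31555/(-13157) = -31555*(-1/13157) = 31555/13157 ≈ 2.3983)
U + C = 45537 + 31555/13157 = 599161864/13157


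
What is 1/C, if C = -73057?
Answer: -1/73057 ≈ -1.3688e-5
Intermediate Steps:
1/C = 1/(-73057) = -1/73057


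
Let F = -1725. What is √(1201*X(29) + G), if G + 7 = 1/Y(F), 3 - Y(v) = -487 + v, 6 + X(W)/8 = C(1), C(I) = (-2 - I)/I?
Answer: 2*I*√106071357390/2215 ≈ 294.07*I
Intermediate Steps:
C(I) = (-2 - I)/I
X(W) = -72 (X(W) = -48 + 8*((-2 - 1*1)/1) = -48 + 8*(1*(-2 - 1)) = -48 + 8*(1*(-3)) = -48 + 8*(-3) = -48 - 24 = -72)
Y(v) = 490 - v (Y(v) = 3 - (-487 + v) = 3 + (487 - v) = 490 - v)
G = -15504/2215 (G = -7 + 1/(490 - 1*(-1725)) = -7 + 1/(490 + 1725) = -7 + 1/2215 = -15504/2215 ≈ -6.9995)
√(1201*X(29) + G) = √(1201*(-72) - 15504/2215) = √(-86472 - 15504/2215) = √(-191550984/2215) = 2*I*√106071357390/2215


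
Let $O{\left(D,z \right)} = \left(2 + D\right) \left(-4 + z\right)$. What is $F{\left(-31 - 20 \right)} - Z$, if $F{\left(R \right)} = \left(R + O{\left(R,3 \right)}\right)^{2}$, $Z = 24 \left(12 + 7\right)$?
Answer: $-452$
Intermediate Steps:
$O{\left(D,z \right)} = \left(-4 + z\right) \left(2 + D\right)$
$Z = 456$ ($Z = 24 \cdot 19 = 456$)
$F{\left(R \right)} = 4$ ($F{\left(R \right)} = \left(R + \left(-8 - 4 R + 2 \cdot 3 + R 3\right)\right)^{2} = \left(R + \left(-8 - 4 R + 6 + 3 R\right)\right)^{2} = \left(R - \left(2 + R\right)\right)^{2} = \left(-2\right)^{2} = 4$)
$F{\left(-31 - 20 \right)} - Z = 4 - 456 = -452$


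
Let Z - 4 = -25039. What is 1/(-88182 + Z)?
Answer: -1/113217 ≈ -8.8326e-6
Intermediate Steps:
Z = -25035 (Z = 4 - 25039 = -25035)
1/(-88182 + Z) = 1/(-88182 - 25035) = 1/(-113217) = -1/113217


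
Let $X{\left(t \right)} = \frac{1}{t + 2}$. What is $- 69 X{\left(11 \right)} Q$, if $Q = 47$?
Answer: $- \frac{3243}{13} \approx -249.46$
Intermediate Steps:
$X{\left(t \right)} = \frac{1}{2 + t}$
$- 69 X{\left(11 \right)} Q = - \frac{69}{2 + 11} \cdot 47 = - \frac{69}{13} \cdot 47 = \left(-69\right) \frac{1}{13} \cdot 47 = \left(- \frac{69}{13}\right) 47 = - \frac{3243}{13}$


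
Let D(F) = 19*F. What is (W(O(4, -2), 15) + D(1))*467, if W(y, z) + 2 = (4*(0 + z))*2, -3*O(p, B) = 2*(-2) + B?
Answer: 63979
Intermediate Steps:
O(p, B) = 4/3 - B/3 (O(p, B) = -(2*(-2) + B)/3 = -(-4 + B)/3 = 4/3 - B/3)
W(y, z) = -2 + 8*z (W(y, z) = -2 + (4*(0 + z))*2 = -2 + (4*z)*2 = -2 + 8*z)
(W(O(4, -2), 15) + D(1))*467 = ((-2 + 8*15) + 19*1)*467 = ((-2 + 120) + 19)*467 = (118 + 19)*467 = 137*467 = 63979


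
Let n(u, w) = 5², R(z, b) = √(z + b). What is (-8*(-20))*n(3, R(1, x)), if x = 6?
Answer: 4000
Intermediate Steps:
R(z, b) = √(b + z)
n(u, w) = 25
(-8*(-20))*n(3, R(1, x)) = -8*(-20)*25 = 160*25 = 4000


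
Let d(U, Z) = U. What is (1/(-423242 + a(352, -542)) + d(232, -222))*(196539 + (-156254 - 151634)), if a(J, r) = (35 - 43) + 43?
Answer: -10932692777027/423207 ≈ -2.5833e+7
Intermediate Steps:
a(J, r) = 35 (a(J, r) = -8 + 43 = 35)
(1/(-423242 + a(352, -542)) + d(232, -222))*(196539 + (-156254 - 151634)) = (1/(-423242 + 35) + 232)*(196539 + (-156254 - 151634)) = (1/(-423207) + 232)*(196539 - 307888) = (-1/423207 + 232)*(-111349) = (98184023/423207)*(-111349) = -10932692777027/423207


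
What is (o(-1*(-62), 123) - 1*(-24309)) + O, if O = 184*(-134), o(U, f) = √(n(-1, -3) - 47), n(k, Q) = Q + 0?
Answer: -347 + 5*I*√2 ≈ -347.0 + 7.0711*I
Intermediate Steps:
n(k, Q) = Q
o(U, f) = 5*I*√2 (o(U, f) = √(-3 - 47) = √(-50) = 5*I*√2)
O = -24656
(o(-1*(-62), 123) - 1*(-24309)) + O = (5*I*√2 - 1*(-24309)) - 24656 = (5*I*√2 + 24309) - 24656 = (24309 + 5*I*√2) - 24656 = -347 + 5*I*√2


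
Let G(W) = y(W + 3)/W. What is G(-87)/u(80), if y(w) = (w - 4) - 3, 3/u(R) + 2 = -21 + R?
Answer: 1729/87 ≈ 19.874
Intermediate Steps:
u(R) = 3/(-23 + R) (u(R) = 3/(-2 + (-21 + R)) = 3/(-23 + R))
y(w) = -7 + w (y(w) = (-4 + w) - 3 = -7 + w)
G(W) = (-4 + W)/W (G(W) = (-7 + (W + 3))/W = (-7 + (3 + W))/W = (-4 + W)/W)
G(-87)/u(80) = ((-4 - 87)/(-87))/((3/(-23 + 80))) = (-1/87*(-91))/((3/57)) = 91/(87*((3*(1/57)))) = 91/(87*(1/19)) = (91/87)*19 = 1729/87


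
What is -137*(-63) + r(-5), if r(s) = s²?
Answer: 8656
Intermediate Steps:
-137*(-63) + r(-5) = -137*(-63) + (-5)² = 8631 + 25 = 8656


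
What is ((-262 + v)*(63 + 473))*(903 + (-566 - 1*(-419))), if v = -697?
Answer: -388602144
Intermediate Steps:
((-262 + v)*(63 + 473))*(903 + (-566 - 1*(-419))) = ((-262 - 697)*(63 + 473))*(903 + (-566 - 1*(-419))) = (-959*536)*(903 + (-566 + 419)) = -514024*(903 - 147) = -514024*756 = -388602144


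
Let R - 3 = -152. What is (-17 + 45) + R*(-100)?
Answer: 14928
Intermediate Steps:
R = -149 (R = 3 - 152 = -149)
(-17 + 45) + R*(-100) = (-17 + 45) - 149*(-100) = 28 + 14900 = 14928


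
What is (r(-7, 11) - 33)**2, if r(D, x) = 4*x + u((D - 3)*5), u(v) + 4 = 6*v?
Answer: 85849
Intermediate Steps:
u(v) = -4 + 6*v
r(D, x) = -94 + 4*x + 30*D (r(D, x) = 4*x + (-4 + 6*((D - 3)*5)) = 4*x + (-4 + 6*((-3 + D)*5)) = 4*x + (-4 + 6*(-15 + 5*D)) = 4*x + (-4 + (-90 + 30*D)) = 4*x + (-94 + 30*D) = -94 + 4*x + 30*D)
(r(-7, 11) - 33)**2 = ((-94 + 4*11 + 30*(-7)) - 33)**2 = ((-94 + 44 - 210) - 33)**2 = (-260 - 33)**2 = (-293)**2 = 85849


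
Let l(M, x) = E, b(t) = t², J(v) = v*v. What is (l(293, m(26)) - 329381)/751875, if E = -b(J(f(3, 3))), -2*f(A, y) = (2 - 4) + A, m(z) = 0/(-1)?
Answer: -1756699/4010000 ≈ -0.43808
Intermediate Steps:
m(z) = 0 (m(z) = 0*(-1) = 0)
f(A, y) = 1 - A/2 (f(A, y) = -((2 - 4) + A)/2 = -(-2 + A)/2 = 1 - A/2)
J(v) = v²
E = -1/16 (E = -((1 - ½*3)²)² = -((1 - 3/2)²)² = -((-½)²)² = -(¼)² = -1*1/16 = -1/16 ≈ -0.062500)
l(M, x) = -1/16
(l(293, m(26)) - 329381)/751875 = (-1/16 - 329381)/751875 = -5270097/16*1/751875 = -1756699/4010000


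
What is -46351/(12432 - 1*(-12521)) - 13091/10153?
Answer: -61327802/19488293 ≈ -3.1469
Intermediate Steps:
-46351/(12432 - 1*(-12521)) - 13091/10153 = -46351/(12432 + 12521) - 13091*1/10153 = -46351/24953 - 1007/781 = -61327802/19488293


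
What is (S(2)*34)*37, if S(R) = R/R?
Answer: 1258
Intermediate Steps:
S(R) = 1
(S(2)*34)*37 = (1*34)*37 = 34*37 = 1258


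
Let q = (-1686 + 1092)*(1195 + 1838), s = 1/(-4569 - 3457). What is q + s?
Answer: -14459657653/8026 ≈ -1.8016e+6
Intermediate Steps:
s = -1/8026 (s = 1/(-8026) = -1/8026 ≈ -0.00012460)
q = -1801602 (q = -594*3033 = -1801602)
q + s = -1801602 - 1/8026 = -14459657653/8026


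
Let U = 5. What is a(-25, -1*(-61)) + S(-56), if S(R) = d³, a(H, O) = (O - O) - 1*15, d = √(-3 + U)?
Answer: -15 + 2*√2 ≈ -12.172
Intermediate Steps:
d = √2 (d = √(-3 + 5) = √2 ≈ 1.4142)
a(H, O) = -15 (a(H, O) = 0 - 15 = -15)
S(R) = 2*√2 (S(R) = (√2)³ = 2*√2)
a(-25, -1*(-61)) + S(-56) = -15 + 2*√2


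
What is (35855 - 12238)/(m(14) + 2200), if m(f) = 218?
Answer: 23617/2418 ≈ 9.7672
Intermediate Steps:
(35855 - 12238)/(m(14) + 2200) = (35855 - 12238)/(218 + 2200) = 23617/2418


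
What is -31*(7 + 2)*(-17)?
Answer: 4743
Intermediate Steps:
-31*(7 + 2)*(-17) = -279*(-17) = -31*(-153) = 4743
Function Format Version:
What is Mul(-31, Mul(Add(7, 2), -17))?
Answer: 4743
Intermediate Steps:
Mul(-31, Mul(Add(7, 2), -17)) = Mul(-31, Mul(9, -17)) = Mul(-31, -153) = 4743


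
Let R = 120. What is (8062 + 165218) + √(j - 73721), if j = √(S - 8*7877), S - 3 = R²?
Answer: 173280 + √(-73721 + I*√48613) ≈ 1.7328e+5 + 271.52*I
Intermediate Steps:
S = 14403 (S = 3 + 120² = 3 + 14400 = 14403)
j = I*√48613 (j = √(14403 - 8*7877) = √(14403 - 63016) = √(-48613) = I*√48613 ≈ 220.48*I)
(8062 + 165218) + √(j - 73721) = (8062 + 165218) + √(I*√48613 - 73721) = 173280 + √(-73721 + I*√48613)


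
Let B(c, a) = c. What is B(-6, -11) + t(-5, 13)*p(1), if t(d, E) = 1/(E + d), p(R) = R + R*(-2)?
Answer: -49/8 ≈ -6.1250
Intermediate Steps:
p(R) = -R (p(R) = R - 2*R = -R)
B(-6, -11) + t(-5, 13)*p(1) = -6 + (-1*1)/(13 - 5) = -6 - 1/8 = -6 + (⅛)*(-1) = -6 - ⅛ = -49/8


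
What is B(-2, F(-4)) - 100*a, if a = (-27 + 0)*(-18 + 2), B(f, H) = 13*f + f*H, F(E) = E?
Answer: -43218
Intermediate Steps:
B(f, H) = 13*f + H*f
a = 432 (a = -27*(-16) = 432)
B(-2, F(-4)) - 100*a = -2*(13 - 4) - 100*432 = -2*9 - 43200 = -18 - 43200 = -43218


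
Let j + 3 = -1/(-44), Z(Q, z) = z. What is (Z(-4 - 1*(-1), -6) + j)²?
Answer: 156025/1936 ≈ 80.591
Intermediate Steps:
j = -131/44 (j = -3 - 1/(-44) = -3 - 1*(-1/44) = -3 + 1/44 = -131/44 ≈ -2.9773)
(Z(-4 - 1*(-1), -6) + j)² = (-6 - 131/44)² = (-395/44)² = 156025/1936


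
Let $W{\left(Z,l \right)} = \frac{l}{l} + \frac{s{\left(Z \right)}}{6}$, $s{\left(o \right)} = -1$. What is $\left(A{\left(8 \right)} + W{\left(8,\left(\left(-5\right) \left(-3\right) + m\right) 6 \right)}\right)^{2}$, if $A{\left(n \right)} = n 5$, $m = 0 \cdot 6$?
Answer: $\frac{60025}{36} \approx 1667.4$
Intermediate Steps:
$m = 0$
$W{\left(Z,l \right)} = \frac{5}{6}$ ($W{\left(Z,l \right)} = \frac{l}{l} - \frac{1}{6} = 1 - \frac{1}{6} = \frac{5}{6}$)
$A{\left(n \right)} = 5 n$
$\left(A{\left(8 \right)} + W{\left(8,\left(\left(-5\right) \left(-3\right) + m\right) 6 \right)}\right)^{2} = \left(5 \cdot 8 + \frac{5}{6}\right)^{2} = \left(40 + \frac{5}{6}\right)^{2} = \left(\frac{245}{6}\right)^{2} = \frac{60025}{36}$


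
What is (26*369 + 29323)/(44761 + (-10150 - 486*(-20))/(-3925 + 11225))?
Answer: 28409410/32675487 ≈ 0.86944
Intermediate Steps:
(26*369 + 29323)/(44761 + (-10150 - 486*(-20))/(-3925 + 11225)) = (9594 + 29323)/(44761 + (-10150 + 9720)/7300) = 38917/(44761 - 430*1/7300) = 38917/(44761 - 43/730) = 38917/(32675487/730) = 38917*(730/32675487) = 28409410/32675487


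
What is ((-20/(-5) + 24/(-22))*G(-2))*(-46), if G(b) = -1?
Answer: 1472/11 ≈ 133.82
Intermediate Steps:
((-20/(-5) + 24/(-22))*G(-2))*(-46) = ((-20/(-5) + 24/(-22))*(-1))*(-46) = ((-20*(-1/5) + 24*(-1/22))*(-1))*(-46) = ((4 - 12/11)*(-1))*(-46) = ((32/11)*(-1))*(-46) = -32/11*(-46) = 1472/11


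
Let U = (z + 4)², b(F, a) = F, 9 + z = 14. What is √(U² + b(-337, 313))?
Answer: 4*√389 ≈ 78.892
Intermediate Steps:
z = 5 (z = -9 + 14 = 5)
U = 81 (U = (5 + 4)² = 9² = 81)
√(U² + b(-337, 313)) = √(81² - 337) = √(6561 - 337) = √6224 = 4*√389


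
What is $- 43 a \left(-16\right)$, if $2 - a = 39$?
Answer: $-25456$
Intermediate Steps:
$a = -37$ ($a = 2 - 39 = -37$)
$- 43 a \left(-16\right) = \left(-43\right) \left(-37\right) \left(-16\right) = 1591 \left(-16\right) = -25456$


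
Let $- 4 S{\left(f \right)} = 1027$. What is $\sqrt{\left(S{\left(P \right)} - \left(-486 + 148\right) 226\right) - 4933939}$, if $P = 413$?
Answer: $\frac{i \sqrt{19431231}}{2} \approx 2204.0 i$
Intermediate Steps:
$S{\left(f \right)} = - \frac{1027}{4}$ ($S{\left(f \right)} = \left(- \frac{1}{4}\right) 1027 = - \frac{1027}{4}$)
$\sqrt{\left(S{\left(P \right)} - \left(-486 + 148\right) 226\right) - 4933939} = \sqrt{\left(- \frac{1027}{4} - \left(-486 + 148\right) 226\right) - 4933939} = \sqrt{\left(- \frac{1027}{4} - \left(-338\right) 226\right) - 4933939} = \sqrt{\left(- \frac{1027}{4} - -76388\right) - 4933939} = \sqrt{\left(- \frac{1027}{4} + 76388\right) - 4933939} = \sqrt{\frac{304525}{4} - 4933939} = \sqrt{- \frac{19431231}{4}} = \frac{i \sqrt{19431231}}{2}$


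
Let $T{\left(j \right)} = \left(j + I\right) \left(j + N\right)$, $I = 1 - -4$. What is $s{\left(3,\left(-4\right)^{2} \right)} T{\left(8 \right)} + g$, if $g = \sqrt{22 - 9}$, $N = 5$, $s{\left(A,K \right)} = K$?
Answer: $2704 + \sqrt{13} \approx 2707.6$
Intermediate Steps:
$I = 5$ ($I = 1 + 4 = 5$)
$g = \sqrt{13} \approx 3.6056$
$T{\left(j \right)} = \left(5 + j\right)^{2}$ ($T{\left(j \right)} = \left(j + 5\right) \left(j + 5\right) = \left(5 + j\right) \left(5 + j\right) = \left(5 + j\right)^{2}$)
$s{\left(3,\left(-4\right)^{2} \right)} T{\left(8 \right)} + g = \left(-4\right)^{2} \left(25 + 8^{2} + 10 \cdot 8\right) + \sqrt{13} = 16 \left(25 + 64 + 80\right) + \sqrt{13} = 16 \cdot 169 + \sqrt{13} = 2704 + \sqrt{13}$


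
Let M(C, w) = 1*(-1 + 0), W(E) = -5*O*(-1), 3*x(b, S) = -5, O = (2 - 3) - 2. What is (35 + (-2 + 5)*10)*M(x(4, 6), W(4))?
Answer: -65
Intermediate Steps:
O = -3 (O = -1 - 2 = -3)
x(b, S) = -5/3 (x(b, S) = (⅓)*(-5) = -5/3)
W(E) = -15 (W(E) = -5*(-3)*(-1) = 15*(-1) = -15)
M(C, w) = -1 (M(C, w) = 1*(-1) = -1)
(35 + (-2 + 5)*10)*M(x(4, 6), W(4)) = (35 + (-2 + 5)*10)*(-1) = (35 + 3*10)*(-1) = (35 + 30)*(-1) = 65*(-1) = -65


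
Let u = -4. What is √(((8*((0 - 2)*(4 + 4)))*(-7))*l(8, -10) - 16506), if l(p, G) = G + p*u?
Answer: I*√54138 ≈ 232.68*I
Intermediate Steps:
l(p, G) = G - 4*p (l(p, G) = G + p*(-4) = G - 4*p)
√(((8*((0 - 2)*(4 + 4)))*(-7))*l(8, -10) - 16506) = √(((8*((0 - 2)*(4 + 4)))*(-7))*(-10 - 4*8) - 16506) = √(((8*(-2*8))*(-7))*(-10 - 32) - 16506) = √(((8*(-16))*(-7))*(-42) - 16506) = √(-128*(-7)*(-42) - 16506) = √(896*(-42) - 16506) = √(-37632 - 16506) = √(-54138) = I*√54138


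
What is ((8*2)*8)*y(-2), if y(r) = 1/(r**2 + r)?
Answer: 64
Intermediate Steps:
y(r) = 1/(r + r**2)
((8*2)*8)*y(-2) = ((8*2)*8)*(1/((-2)*(1 - 2))) = (16*8)*(-1/2/(-1)) = 128*(-1/2*(-1)) = 128*(1/2) = 64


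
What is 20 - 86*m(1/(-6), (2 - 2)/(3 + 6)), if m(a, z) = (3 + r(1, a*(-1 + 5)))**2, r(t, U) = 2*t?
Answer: -2130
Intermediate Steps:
m(a, z) = 25 (m(a, z) = (3 + 2*1)**2 = (3 + 2)**2 = 5**2 = 25)
20 - 86*m(1/(-6), (2 - 2)/(3 + 6)) = 20 - 86*25 = 20 - 2150 = -2130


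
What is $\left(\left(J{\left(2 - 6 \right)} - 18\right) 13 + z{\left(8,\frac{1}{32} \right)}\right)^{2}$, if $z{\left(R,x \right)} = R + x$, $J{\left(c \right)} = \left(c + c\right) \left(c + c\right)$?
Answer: $\frac{376088449}{1024} \approx 3.6727 \cdot 10^{5}$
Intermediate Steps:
$J{\left(c \right)} = 4 c^{2}$ ($J{\left(c \right)} = 2 c 2 c = 4 c^{2}$)
$\left(\left(J{\left(2 - 6 \right)} - 18\right) 13 + z{\left(8,\frac{1}{32} \right)}\right)^{2} = \left(\left(4 \left(2 - 6\right)^{2} - 18\right) 13 + \left(8 + \frac{1}{32}\right)\right)^{2} = \left(\left(4 \left(-4\right)^{2} - 18\right) 13 + \frac{257}{32}\right)^{2} = \left(\left(4 \cdot 16 - 18\right) 13 + \frac{257}{32}\right)^{2} = \left(\left(64 - 18\right) 13 + \frac{257}{32}\right)^{2} = \left(46 \cdot 13 + \frac{257}{32}\right)^{2} = \left(598 + \frac{257}{32}\right)^{2} = \left(\frac{19393}{32}\right)^{2} = \frac{376088449}{1024}$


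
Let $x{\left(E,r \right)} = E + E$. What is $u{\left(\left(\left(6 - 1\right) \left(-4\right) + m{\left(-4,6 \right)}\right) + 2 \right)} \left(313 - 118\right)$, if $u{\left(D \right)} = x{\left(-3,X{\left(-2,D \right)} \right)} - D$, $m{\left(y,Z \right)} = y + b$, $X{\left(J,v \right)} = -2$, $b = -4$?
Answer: $3900$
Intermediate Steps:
$x{\left(E,r \right)} = 2 E$
$m{\left(y,Z \right)} = -4 + y$ ($m{\left(y,Z \right)} = y - 4 = -4 + y$)
$u{\left(D \right)} = -6 - D$ ($u{\left(D \right)} = 2 \left(-3\right) - D = -6 - D$)
$u{\left(\left(\left(6 - 1\right) \left(-4\right) + m{\left(-4,6 \right)}\right) + 2 \right)} \left(313 - 118\right) = \left(-6 - \left(\left(\left(6 - 1\right) \left(-4\right) - 8\right) + 2\right)\right) \left(313 - 118\right) = \left(-6 - \left(\left(5 \left(-4\right) - 8\right) + 2\right)\right) \left(313 - 118\right) = \left(-6 - \left(\left(-20 - 8\right) + 2\right)\right) 195 = \left(-6 - \left(-28 + 2\right)\right) 195 = \left(-6 - -26\right) 195 = \left(-6 + 26\right) 195 = 20 \cdot 195 = 3900$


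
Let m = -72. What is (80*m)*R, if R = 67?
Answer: -385920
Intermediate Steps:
(80*m)*R = (80*(-72))*67 = -5760*67 = -385920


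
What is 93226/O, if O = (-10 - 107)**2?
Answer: 93226/13689 ≈ 6.8103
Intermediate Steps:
O = 13689 (O = (-117)**2 = 13689)
93226/O = 93226/13689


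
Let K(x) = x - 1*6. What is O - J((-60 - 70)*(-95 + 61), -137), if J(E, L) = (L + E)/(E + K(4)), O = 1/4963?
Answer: -21252111/21926534 ≈ -0.96924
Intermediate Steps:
O = 1/4963 ≈ 0.00020149
K(x) = -6 + x (K(x) = x - 6 = -6 + x)
J(E, L) = (E + L)/(-2 + E) (J(E, L) = (L + E)/(E + (-6 + 4)) = (E + L)/(E - 2) = (E + L)/(-2 + E))
O - J((-60 - 70)*(-95 + 61), -137) = 1/4963 - ((-60 - 70)*(-95 + 61) - 137)/(-2 + (-60 - 70)*(-95 + 61)) = 1/4963 - (-130*(-34) - 137)/(-2 - 130*(-34)) = 1/4963 - (4420 - 137)/(-2 + 4420) = 1/4963 - 4283/4418 = -21252111/21926534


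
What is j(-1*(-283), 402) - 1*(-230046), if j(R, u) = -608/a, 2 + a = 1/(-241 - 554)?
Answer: 366486546/1591 ≈ 2.3035e+5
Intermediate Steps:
a = -1591/795 (a = -2 + 1/(-241 - 554) = -2 + 1/(-795) = -2 - 1/795 = -1591/795 ≈ -2.0013)
j(R, u) = 483360/1591 (j(R, u) = -608/(-1591/795) = -608*(-795/1591) = 483360/1591)
j(-1*(-283), 402) - 1*(-230046) = 483360/1591 - 1*(-230046) = 483360/1591 + 230046 = 366486546/1591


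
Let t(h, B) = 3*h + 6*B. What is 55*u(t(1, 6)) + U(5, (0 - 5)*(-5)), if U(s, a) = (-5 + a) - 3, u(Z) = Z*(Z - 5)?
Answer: 72947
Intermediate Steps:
u(Z) = Z*(-5 + Z)
U(s, a) = -8 + a
55*u(t(1, 6)) + U(5, (0 - 5)*(-5)) = 55*((3*1 + 6*6)*(-5 + (3*1 + 6*6))) + (-8 + (0 - 5)*(-5)) = 55*((3 + 36)*(-5 + (3 + 36))) + (-8 - 5*(-5)) = 55*(39*(-5 + 39)) + (-8 + 25) = 55*(39*34) + 17 = 55*1326 + 17 = 72930 + 17 = 72947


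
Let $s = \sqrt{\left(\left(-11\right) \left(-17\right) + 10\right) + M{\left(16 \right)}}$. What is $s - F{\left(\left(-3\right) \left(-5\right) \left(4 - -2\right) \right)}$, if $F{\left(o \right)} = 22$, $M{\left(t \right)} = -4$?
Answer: $-22 + \sqrt{193} \approx -8.1076$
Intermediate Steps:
$s = \sqrt{193}$ ($s = \sqrt{\left(\left(-11\right) \left(-17\right) + 10\right) - 4} = \sqrt{\left(187 + 10\right) - 4} = \sqrt{197 - 4} = \sqrt{193} \approx 13.892$)
$s - F{\left(\left(-3\right) \left(-5\right) \left(4 - -2\right) \right)} = \sqrt{193} - 22 = -22 + \sqrt{193}$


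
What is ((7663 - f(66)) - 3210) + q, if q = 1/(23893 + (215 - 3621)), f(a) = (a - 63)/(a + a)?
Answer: 4014038441/901428 ≈ 4453.0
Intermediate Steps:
f(a) = (-63 + a)/(2*a) (f(a) = (-63 + a)/((2*a)) = (-63 + a)*(1/(2*a)) = (-63 + a)/(2*a))
q = 1/20487 (q = 1/(23893 - 3406) = 1/20487 ≈ 4.8811e-5)
((7663 - f(66)) - 3210) + q = ((7663 - (-63 + 66)/(2*66)) - 3210) + 1/20487 = ((7663 - 3/(2*66)) - 3210) + 1/20487 = ((7663 - 1*1/44) - 3210) + 1/20487 = ((7663 - 1/44) - 3210) + 1/20487 = (337171/44 - 3210) + 1/20487 = 195931/44 + 1/20487 = 4014038441/901428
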